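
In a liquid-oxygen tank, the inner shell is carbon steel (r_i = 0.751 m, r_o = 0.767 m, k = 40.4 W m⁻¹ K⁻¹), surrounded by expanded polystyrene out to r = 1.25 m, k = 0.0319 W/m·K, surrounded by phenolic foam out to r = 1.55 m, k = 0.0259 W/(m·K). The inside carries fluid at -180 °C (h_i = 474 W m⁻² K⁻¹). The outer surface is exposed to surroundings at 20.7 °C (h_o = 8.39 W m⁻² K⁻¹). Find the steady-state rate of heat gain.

Series thermal resistances, inner to outer:
  R_conv,in = 1/(4πr²h) = 1/(4π·0.751²·474) = 2.977×10^-4 K/W
  R_carbon steel = (1/0.751 − 1/0.767)/(4πk) = 0.02778/(4π·40.4) = 5.471×10^-5 K/W
  R_expanded polystyrene = (1/0.767 − 1/1.25)/(4πk) = 0.5038/(4π·0.0319) = 1.257 K/W
  R_phenolic foam = (1/1.25 − 1/1.55)/(4πk) = 0.1548/(4π·0.0259) = 0.4757 K/W
  R_conv,out = 1/(4πr²h) = 1/(4π·1.55²·8.39) = 0.003948 K/W
ΣR = 2.977×10^-4 + 5.471×10^-5 + 1.257 + 0.4757 + 0.003948 = 1.737 K/W
Q = ΔT/ΣR = (-180 °C − 20.7 °C)/1.737 = -116 W
(Negative Q ⇒ heat flows inward; heat gain = 116 W.)

Q = 116 W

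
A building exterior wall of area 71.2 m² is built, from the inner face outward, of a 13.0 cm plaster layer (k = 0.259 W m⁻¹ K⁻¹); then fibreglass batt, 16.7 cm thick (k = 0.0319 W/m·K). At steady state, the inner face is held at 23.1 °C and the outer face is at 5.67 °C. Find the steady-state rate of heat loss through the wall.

Q = 216 W

Series thermal resistances, inner to outer:
  R_plaster = L/(kA) = 0.130/(0.259·71.2) = 0.007050 K/W
  R_fibreglass batt = L/(kA) = 0.167/(0.0319·71.2) = 0.07353 K/W
ΣR = 0.007050 + 0.07353 = 0.08058 K/W
Q = ΔT/ΣR = (23.1 °C − 5.67 °C)/0.08058 = 216 W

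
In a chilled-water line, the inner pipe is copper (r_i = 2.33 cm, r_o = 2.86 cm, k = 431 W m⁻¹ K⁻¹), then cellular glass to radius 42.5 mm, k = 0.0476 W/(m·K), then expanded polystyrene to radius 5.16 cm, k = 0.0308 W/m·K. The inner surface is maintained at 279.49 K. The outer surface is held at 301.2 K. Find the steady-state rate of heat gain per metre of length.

Treat each layer as a resistance in series:
  R'_copper = ln(0.0286/0.0233)/(2πk) = 0.2050/(2π·431) = 7.568×10^-5 m·K/W
  R'_cellular glass = ln(0.0425/0.0286)/(2πk) = 0.3961/(2π·0.0476) = 1.324 m·K/W
  R'_expanded polystyrene = ln(0.0516/0.0425)/(2πk) = 0.1940/(2π·0.0308) = 1.003 m·K/W
ΣR = 7.568×10^-5 + 1.324 + 1.003 = 2.327 m·K/W
Q' = ΔT/ΣR = (279.49 K − 301.2 K)/2.327 = -9.33 W/m
(Negative Q' ⇒ heat flows inward; heat gain = 9.33 W/m.)

Q' = 9.33 W/m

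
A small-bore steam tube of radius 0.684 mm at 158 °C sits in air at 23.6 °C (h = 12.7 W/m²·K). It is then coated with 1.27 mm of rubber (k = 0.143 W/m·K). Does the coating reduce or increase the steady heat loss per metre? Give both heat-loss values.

increases: 7.34 → 17.7 W/m

Critical radius for a cylinder: r_cr = k/h = 0.0113 m = 1.13 cm.
Outer radius after coating: r₂ = 6.84×10^-4 + 0.00127 = 0.001954 m.
Since r₁ < r_cr and r₂ ≤ r_cr, the coating moves toward the maximum at r_cr — heat loss rises.
Bare: R = 1/(2πr₁h) = 18.32 m·K/W; Q = 134.4/18.32 = 7.34 W/m.
Coated: R = R_cond + R_conv = 7.582 m·K/W; Q = 134.4/7.582 = 17.7 W/m.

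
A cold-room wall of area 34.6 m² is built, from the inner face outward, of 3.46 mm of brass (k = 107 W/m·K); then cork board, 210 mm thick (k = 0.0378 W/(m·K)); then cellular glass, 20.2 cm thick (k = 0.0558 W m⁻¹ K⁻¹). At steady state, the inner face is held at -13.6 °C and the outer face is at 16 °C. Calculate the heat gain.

Resistance network (inner→outer):
  R_brass = L/(kA) = 0.00346/(107·34.6) = 9.346×10^-7 K/W
  R_cork board = L/(kA) = 0.210/(0.0378·34.6) = 0.1606 K/W
  R_cellular glass = L/(kA) = 0.202/(0.0558·34.6) = 0.1046 K/W
ΣR = 9.346×10^-7 + 0.1606 + 0.1046 = 0.2652 K/W
Q = ΔT/ΣR = (-13.6 °C − 16 °C)/0.2652 = -112 W
(Negative Q ⇒ heat flows inward; heat gain = 112 W.)

Q = 112 W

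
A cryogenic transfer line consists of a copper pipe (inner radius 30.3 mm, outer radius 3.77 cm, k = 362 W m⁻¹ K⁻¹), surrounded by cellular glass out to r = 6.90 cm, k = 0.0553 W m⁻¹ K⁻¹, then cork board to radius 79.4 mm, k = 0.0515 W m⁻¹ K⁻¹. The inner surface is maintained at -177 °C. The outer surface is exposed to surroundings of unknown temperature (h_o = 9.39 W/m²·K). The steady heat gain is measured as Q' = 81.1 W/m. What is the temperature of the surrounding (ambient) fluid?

T_out = 16.6 °C

Sum the resistances:
  R'_copper = ln(0.0377/0.0303)/(2πk) = 0.2185/(2π·362) = 9.607×10^-5 m·K/W
  R'_cellular glass = ln(0.0690/0.0377)/(2πk) = 0.6044/(2π·0.0553) = 1.740 m·K/W
  R'_cork board = ln(0.0794/0.0690)/(2πk) = 0.1404/(2π·0.0515) = 0.4339 m·K/W
  R'_conv,out = 1/(2πr h) = 1/(2π·0.0794·9.39) = 0.2135 m·K/W
ΣR = 2.387 m·K/W
ΔT = Q'·ΣR = 81.1 × 2.387 = 193.6 K
Heat flows inward, so T_out = T_in + ΔT = -177 + 193.6 = 16.6 °C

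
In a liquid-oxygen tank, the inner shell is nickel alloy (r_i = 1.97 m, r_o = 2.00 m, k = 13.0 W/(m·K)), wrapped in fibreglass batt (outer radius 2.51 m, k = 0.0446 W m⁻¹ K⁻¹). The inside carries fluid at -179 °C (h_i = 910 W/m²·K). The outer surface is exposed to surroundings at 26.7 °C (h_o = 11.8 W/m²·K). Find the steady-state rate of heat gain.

Q = 1130 W

Resistance network (inner→outer):
  R_conv,in = 1/(4πr²h) = 1/(4π·1.97²·910) = 2.253×10^-5 K/W
  R_nickel alloy = (1/1.97 − 1/2.00)/(4πk) = 0.007614/(4π·13.0) = 4.661×10^-5 K/W
  R_fibreglass batt = (1/2.00 − 1/2.51)/(4πk) = 0.1016/(4π·0.0446) = 0.1813 K/W
  R_conv,out = 1/(4πr²h) = 1/(4π·2.51²·11.8) = 0.001070 K/W
ΣR = 2.253×10^-5 + 4.661×10^-5 + 0.1813 + 0.001070 = 0.1824 K/W
Q = ΔT/ΣR = (-179 °C − 26.7 °C)/0.1824 = -1130 W
(Negative Q ⇒ heat flows inward; heat gain = 1130 W.)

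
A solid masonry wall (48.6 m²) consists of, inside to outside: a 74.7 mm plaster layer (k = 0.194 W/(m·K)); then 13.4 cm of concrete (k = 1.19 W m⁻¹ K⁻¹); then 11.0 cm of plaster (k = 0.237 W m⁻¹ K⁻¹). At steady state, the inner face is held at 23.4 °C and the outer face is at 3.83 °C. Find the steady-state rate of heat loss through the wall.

Q = 989 W

Series thermal resistances, inner to outer:
  R_plaster = L/(kA) = 0.0747/(0.194·48.6) = 0.007923 K/W
  R_concrete = L/(kA) = 0.134/(1.19·48.6) = 0.002317 K/W
  R_plaster = L/(kA) = 0.110/(0.237·48.6) = 0.009550 K/W
ΣR = 0.007923 + 0.002317 + 0.009550 = 0.01979 K/W
Q = ΔT/ΣR = (23.4 °C − 3.83 °C)/0.01979 = 989 W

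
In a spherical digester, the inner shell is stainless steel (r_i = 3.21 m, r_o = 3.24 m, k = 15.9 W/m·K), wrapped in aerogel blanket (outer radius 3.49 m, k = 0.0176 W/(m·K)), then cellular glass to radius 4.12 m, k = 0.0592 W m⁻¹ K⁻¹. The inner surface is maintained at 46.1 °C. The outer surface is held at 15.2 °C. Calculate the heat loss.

Q = 194 W

Resistance network (inner→outer):
  R_stainless steel = (1/3.21 − 1/3.24)/(4πk) = 0.002885/(4π·15.9) = 1.444×10^-5 K/W
  R_aerogel blanket = (1/3.24 − 1/3.49)/(4πk) = 0.02211/(4π·0.0176) = 0.09996 K/W
  R_cellular glass = (1/3.49 − 1/4.12)/(4πk) = 0.04381/(4π·0.0592) = 0.05890 K/W
ΣR = 1.444×10^-5 + 0.09996 + 0.05890 = 0.1589 K/W
Q = ΔT/ΣR = (46.1 °C − 15.2 °C)/0.1589 = 194 W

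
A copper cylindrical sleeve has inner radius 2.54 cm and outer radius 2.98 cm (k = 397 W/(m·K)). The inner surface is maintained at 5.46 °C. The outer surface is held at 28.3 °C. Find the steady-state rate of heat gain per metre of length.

Q' = 2πk·ΔT/ln(r₂/r₁) = 2π × 397 × 22.84 / ln(0.0298/0.0254) = 3.57×10^5 W/m

Q' = 3.57×10^5 W/m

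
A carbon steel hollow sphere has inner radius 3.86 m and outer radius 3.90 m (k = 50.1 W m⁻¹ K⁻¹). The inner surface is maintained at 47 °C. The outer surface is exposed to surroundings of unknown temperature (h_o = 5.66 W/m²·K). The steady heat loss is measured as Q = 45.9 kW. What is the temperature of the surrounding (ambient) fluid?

Sum the resistances:
  R_carbon steel = (1/3.86 − 1/3.90)/(4πk) = 0.002657/(4π·50.1) = 4.220×10^-6 K/W
  R_conv,out = 1/(4πr²h) = 1/(4π·3.90²·5.66) = 9.244×10^-4 K/W
ΣR = 9.286×10^-4 K/W
ΔT = Q·ΣR = 45900 × 9.286×10^-4 = 42.62 K
Heat flows outward, so T_out = T_in − ΔT = 47 − 42.62 = 4.38 °C

T_out = 4.38 °C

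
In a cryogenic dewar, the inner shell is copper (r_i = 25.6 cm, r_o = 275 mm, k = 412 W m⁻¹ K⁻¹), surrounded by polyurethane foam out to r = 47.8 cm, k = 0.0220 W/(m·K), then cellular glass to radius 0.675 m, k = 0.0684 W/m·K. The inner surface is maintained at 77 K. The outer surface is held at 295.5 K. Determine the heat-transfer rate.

Resistance network (inner→outer):
  R_copper = (1/0.256 − 1/0.275)/(4πk) = 0.2699/(4π·412) = 5.213×10^-5 K/W
  R_polyurethane foam = (1/0.275 − 1/0.478)/(4πk) = 1.544/(4π·0.0220) = 5.586 K/W
  R_cellular glass = (1/0.478 − 1/0.675)/(4πk) = 0.6106/(4π·0.0684) = 0.7103 K/W
ΣR = 5.213×10^-5 + 5.586 + 0.7103 = 6.296 K/W
Q = ΔT/ΣR = (77 K − 295.5 K)/6.296 = -34.7 W
(Negative Q ⇒ heat flows inward; heat gain = 34.7 W.)

Q = 34.7 W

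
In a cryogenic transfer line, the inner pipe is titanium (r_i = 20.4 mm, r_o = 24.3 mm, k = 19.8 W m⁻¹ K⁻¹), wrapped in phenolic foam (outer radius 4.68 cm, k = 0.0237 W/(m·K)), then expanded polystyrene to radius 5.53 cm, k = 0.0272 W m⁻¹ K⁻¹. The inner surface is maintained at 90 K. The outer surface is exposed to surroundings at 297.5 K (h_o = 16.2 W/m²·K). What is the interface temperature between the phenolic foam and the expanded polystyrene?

T = 254.4 K

Treat each layer as a resistance in series:
  R'_titanium = ln(0.0243/0.0204)/(2πk) = 0.1749/(2π·19.8) = 0.001406 m·K/W
  R'_phenolic foam = ln(0.0468/0.0243)/(2πk) = 0.6554/(2π·0.0237) = 4.401 m·K/W
  R'_expanded polystyrene = ln(0.0553/0.0468)/(2πk) = 0.1669/(2π·0.0272) = 0.9765 m·K/W
  R'_conv,out = 1/(2πr h) = 1/(2π·0.0553·16.2) = 0.1777 m·K/W
ΣR = 0.001406 + 4.401 + 0.9765 + 0.1777 = 5.557 m·K/W
Q' = ΔT/ΣR = (90 K − 297.5 K)/5.557 = -37.34 W/m
From the inner boundary to the phenolic foam/expanded polystyrene interface, ΣR_partial = 4.402 m·K/W.
T_interface = T_in − Q'·ΣR_partial = 90 K − (-37.34)(4.402) = 254.4 K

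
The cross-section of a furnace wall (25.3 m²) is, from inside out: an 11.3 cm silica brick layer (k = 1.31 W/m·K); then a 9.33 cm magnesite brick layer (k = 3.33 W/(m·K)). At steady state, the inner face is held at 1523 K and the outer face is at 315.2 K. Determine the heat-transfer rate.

Q = 267 kW

Resistance network (inner→outer):
  R_silica brick = L/(kA) = 0.113/(1.31·25.3) = 0.003409 K/W
  R_magnesite brick = L/(kA) = 0.0933/(3.33·25.3) = 0.001107 K/W
ΣR = 0.003409 + 0.001107 = 0.004516 K/W
Q = ΔT/ΣR = (1523 K − 315.2 K)/0.004516 = 2.67×10^5 W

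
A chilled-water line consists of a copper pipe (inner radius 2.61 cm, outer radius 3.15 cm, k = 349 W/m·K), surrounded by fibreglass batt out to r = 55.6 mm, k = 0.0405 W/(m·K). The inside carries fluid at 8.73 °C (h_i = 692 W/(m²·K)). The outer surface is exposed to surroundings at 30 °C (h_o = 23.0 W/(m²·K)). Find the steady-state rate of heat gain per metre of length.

Q' = 8.99 W/m

Series thermal resistances, inner to outer:
  R'_conv,in = 1/(2πr h) = 1/(2π·0.0261·692) = 0.008812 m·K/W
  R'_copper = ln(0.0315/0.0261)/(2πk) = 0.1881/(2π·349) = 8.576×10^-5 m·K/W
  R'_fibreglass batt = ln(0.0556/0.0315)/(2πk) = 0.5682/(2π·0.0405) = 2.233 m·K/W
  R'_conv,out = 1/(2πr h) = 1/(2π·0.0556·23.0) = 0.1245 m·K/W
ΣR = 0.008812 + 8.576×10^-5 + 2.233 + 0.1245 = 2.366 m·K/W
Q' = ΔT/ΣR = (8.73 °C − 30 °C)/2.366 = -8.99 W/m
(Negative Q' ⇒ heat flows inward; heat gain = 8.99 W/m.)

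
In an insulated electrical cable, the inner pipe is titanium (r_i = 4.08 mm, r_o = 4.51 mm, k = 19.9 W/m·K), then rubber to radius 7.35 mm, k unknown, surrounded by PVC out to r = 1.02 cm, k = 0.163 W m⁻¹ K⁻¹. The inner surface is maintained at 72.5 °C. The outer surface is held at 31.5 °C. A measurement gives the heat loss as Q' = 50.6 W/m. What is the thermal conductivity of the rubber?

k = 0.159 W/m·K

ΣR = ΔT/Q' = |72.5 − 31.5|/50.6 = 0.8103 m·K/W
Known resistances:
  R'_titanium = ln(0.00451/0.00408)/(2πk) = 0.1002/(2π·19.9) = 8.014×10^-4 m·K/W
  R'_PVC = ln(0.0102/0.00735)/(2πk) = 0.3277/(2π·0.163) = 0.3200 m·K/W
R_rubber = ΣR − ΣR_known = 0.8103 − 0.3208 = 0.4895 m·K/W
ln(r₂/r₁)/(2πk) = 0.4895 ⇒ k = 0.4884/(2π·0.4895) = 0.159 W/m·K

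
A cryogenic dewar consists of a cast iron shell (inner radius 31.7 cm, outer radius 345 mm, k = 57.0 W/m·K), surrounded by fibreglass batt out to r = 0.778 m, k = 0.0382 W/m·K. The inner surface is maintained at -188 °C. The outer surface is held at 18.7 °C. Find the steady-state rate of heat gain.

Series thermal resistances, inner to outer:
  R_cast iron = (1/0.317 − 1/0.345)/(4πk) = 0.2560/(4π·57.0) = 3.574×10^-4 K/W
  R_fibreglass batt = (1/0.345 − 1/0.778)/(4πk) = 1.613/(4π·0.0382) = 3.361 K/W
ΣR = 3.574×10^-4 + 3.361 = 3.361 K/W
Q = ΔT/ΣR = (-188 °C − 18.7 °C)/3.361 = -61.5 W
(Negative Q ⇒ heat flows inward; heat gain = 61.5 W.)

Q = 61.5 W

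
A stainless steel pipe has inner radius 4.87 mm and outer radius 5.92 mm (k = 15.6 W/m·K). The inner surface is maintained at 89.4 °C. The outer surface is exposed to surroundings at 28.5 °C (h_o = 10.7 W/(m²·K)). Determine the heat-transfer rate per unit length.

Series thermal resistances, inner to outer:
  R'_stainless steel = ln(0.00592/0.00487)/(2πk) = 0.1952/(2π·15.6) = 0.001992 m·K/W
  R'_conv,out = 1/(2πr h) = 1/(2π·0.00592·10.7) = 2.513 m·K/W
ΣR = 0.001992 + 2.513 = 2.515 m·K/W
Q' = ΔT/ΣR = (89.4 °C − 28.5 °C)/2.515 = 24.2 W/m

Q' = 24.2 W/m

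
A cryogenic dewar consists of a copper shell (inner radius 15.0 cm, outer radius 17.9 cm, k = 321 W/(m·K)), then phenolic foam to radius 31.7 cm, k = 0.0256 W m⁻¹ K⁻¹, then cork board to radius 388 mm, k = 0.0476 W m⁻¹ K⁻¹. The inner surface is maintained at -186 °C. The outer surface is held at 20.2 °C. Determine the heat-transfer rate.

Q = 24.2 W

Treat each layer as a resistance in series:
  R_copper = (1/0.150 − 1/0.179)/(4πk) = 1.080/(4π·321) = 2.678×10^-4 K/W
  R_phenolic foam = (1/0.179 − 1/0.317)/(4πk) = 2.432/(4π·0.0256) = 7.560 K/W
  R_cork board = (1/0.317 − 1/0.388)/(4πk) = 0.5773/(4π·0.0476) = 0.9651 K/W
ΣR = 2.678×10^-4 + 7.560 + 0.9651 = 8.525 K/W
Q = ΔT/ΣR = (-186 °C − 20.2 °C)/8.525 = -24.2 W
(Negative Q ⇒ heat flows inward; heat gain = 24.2 W.)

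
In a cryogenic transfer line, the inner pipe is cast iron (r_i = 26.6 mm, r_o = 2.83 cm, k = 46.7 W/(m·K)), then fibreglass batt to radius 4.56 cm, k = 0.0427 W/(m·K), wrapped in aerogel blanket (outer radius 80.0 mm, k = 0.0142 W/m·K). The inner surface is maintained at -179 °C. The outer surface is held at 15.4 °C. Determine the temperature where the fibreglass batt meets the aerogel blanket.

T = -136 °C

Treat each layer as a resistance in series:
  R'_cast iron = ln(0.0283/0.0266)/(2πk) = 0.06195/(2π·46.7) = 2.111×10^-4 m·K/W
  R'_fibreglass batt = ln(0.0456/0.0283)/(2πk) = 0.4770/(2π·0.0427) = 1.778 m·K/W
  R'_aerogel blanket = ln(0.0800/0.0456)/(2πk) = 0.5621/(2π·0.0142) = 6.300 m·K/W
ΣR = 2.111×10^-4 + 1.778 + 6.300 = 8.078 m·K/W
Q' = ΔT/ΣR = (-179 °C − 15.4 °C)/8.078 = -24.07 W/m
From the inner boundary to the fibreglass batt/aerogel blanket interface, ΣR_partial = 1.778 m·K/W.
T_interface = T_in − Q'·ΣR_partial = -179 °C − (-24.07)(1.778) = -136 °C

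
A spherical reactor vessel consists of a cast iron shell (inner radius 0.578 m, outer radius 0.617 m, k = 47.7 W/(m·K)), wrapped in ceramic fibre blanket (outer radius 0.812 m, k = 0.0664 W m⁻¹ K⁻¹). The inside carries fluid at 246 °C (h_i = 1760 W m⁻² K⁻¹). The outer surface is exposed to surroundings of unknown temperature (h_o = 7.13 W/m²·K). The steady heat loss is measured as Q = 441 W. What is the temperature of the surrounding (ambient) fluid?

Sum the resistances:
  R_conv,in = 1/(4πr²h) = 1/(4π·0.578²·1760) = 1.353×10^-4 K/W
  R_cast iron = (1/0.578 − 1/0.617)/(4πk) = 0.1094/(4π·47.7) = 1.824×10^-4 K/W
  R_ceramic fibre blanket = (1/0.617 − 1/0.812)/(4πk) = 0.3892/(4π·0.0664) = 0.4665 K/W
  R_conv,out = 1/(4πr²h) = 1/(4π·0.812²·7.13) = 0.01693 K/W
ΣR = 0.4837 K/W
ΔT = Q·ΣR = 441 × 0.4837 = 213.3 K
Heat flows outward, so T_out = T_in − ΔT = 246 − 213.3 = 32.7 °C

T_out = 32.7 °C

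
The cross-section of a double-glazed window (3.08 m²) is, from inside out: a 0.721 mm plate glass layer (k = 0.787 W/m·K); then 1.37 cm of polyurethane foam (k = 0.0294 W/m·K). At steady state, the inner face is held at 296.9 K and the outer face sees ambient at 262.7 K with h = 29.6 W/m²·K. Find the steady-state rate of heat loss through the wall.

Q = 210 W

Series thermal resistances, inner to outer:
  R_plate glass = L/(kA) = 7.21×10^-4/(0.787·3.08) = 2.974×10^-4 K/W
  R_polyurethane foam = L/(kA) = 0.0137/(0.0294·3.08) = 0.1513 K/W
  R_conv,out = 1/(hA) = 1/(29.6·3.08) = 0.01097 K/W
ΣR = 2.974×10^-4 + 0.1513 + 0.01097 = 0.1626 K/W
Q = ΔT/ΣR = (296.9 K − 262.7 K)/0.1626 = 210 W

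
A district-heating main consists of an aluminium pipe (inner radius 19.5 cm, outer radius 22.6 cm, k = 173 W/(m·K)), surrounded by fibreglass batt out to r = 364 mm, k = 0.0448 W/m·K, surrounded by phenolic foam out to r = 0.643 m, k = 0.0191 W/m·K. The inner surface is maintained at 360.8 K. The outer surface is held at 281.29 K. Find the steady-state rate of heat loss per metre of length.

Q' = 12.4 W/m

Treat each layer as a resistance in series:
  R'_aluminium = ln(0.226/0.195)/(2πk) = 0.1475/(2π·173) = 1.357×10^-4 m·K/W
  R'_fibreglass batt = ln(0.364/0.226)/(2πk) = 0.4766/(2π·0.0448) = 1.693 m·K/W
  R'_phenolic foam = ln(0.643/0.364)/(2πk) = 0.5690/(2π·0.0191) = 4.741 m·K/W
ΣR = 1.357×10^-4 + 1.693 + 4.741 = 6.434 m·K/W
Q' = ΔT/ΣR = (360.8 K − 281.29 K)/6.434 = 12.4 W/m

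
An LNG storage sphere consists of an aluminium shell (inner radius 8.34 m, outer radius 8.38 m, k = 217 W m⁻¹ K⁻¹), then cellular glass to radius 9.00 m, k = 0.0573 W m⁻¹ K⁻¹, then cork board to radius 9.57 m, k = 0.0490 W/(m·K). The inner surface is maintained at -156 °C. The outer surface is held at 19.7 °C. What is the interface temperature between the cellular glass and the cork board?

T = -65.5 °C

Resistance network (inner→outer):
  R_aluminium = (1/8.34 − 1/8.38)/(4πk) = 5.723×10^-4/(4π·217) = 2.099×10^-7 K/W
  R_cellular glass = (1/8.38 − 1/9.00)/(4πk) = 0.008221/(4π·0.0573) = 0.01142 K/W
  R_cork board = (1/9.00 − 1/9.57)/(4πk) = 0.006618/(4π·0.0490) = 0.01075 K/W
ΣR = 2.099×10^-7 + 0.01142 + 0.01075 = 0.02217 K/W
Q = ΔT/ΣR = (-156 °C − 19.7 °C)/0.02217 = -7925 W
From the inner boundary to the cellular glass/cork board interface, ΣR_partial = 0.01142 K/W.
T_interface = T_in − Q·ΣR_partial = -156 °C − (-7925)(0.01142) = -65.5 °C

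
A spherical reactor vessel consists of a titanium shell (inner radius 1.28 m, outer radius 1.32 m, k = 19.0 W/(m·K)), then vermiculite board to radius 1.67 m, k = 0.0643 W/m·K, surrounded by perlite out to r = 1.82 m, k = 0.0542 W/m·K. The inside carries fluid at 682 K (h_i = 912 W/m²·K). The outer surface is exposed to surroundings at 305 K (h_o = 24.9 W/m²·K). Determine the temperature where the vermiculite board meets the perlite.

T = 407 K

Treat each layer as a resistance in series:
  R_conv,in = 1/(4πr²h) = 1/(4π·1.28²·912) = 5.326×10^-5 K/W
  R_titanium = (1/1.28 − 1/1.32)/(4πk) = 0.02367/(4π·19.0) = 9.915×10^-5 K/W
  R_vermiculite board = (1/1.32 − 1/1.67)/(4πk) = 0.1588/(4π·0.0643) = 0.1965 K/W
  R_perlite = (1/1.67 − 1/1.82)/(4πk) = 0.04935/(4π·0.0542) = 0.07246 K/W
  R_conv,out = 1/(4πr²h) = 1/(4π·1.82²·24.9) = 9.648×10^-4 K/W
ΣR = 5.326×10^-5 + 9.915×10^-5 + 0.1965 + 0.07246 + 9.648×10^-4 = 0.2701 K/W
Q = ΔT/ΣR = (682 K − 305 K)/0.2701 = 1396 W
From the inner boundary to the vermiculite board/perlite interface, ΣR_partial = 0.1967 K/W.
T_interface = T_in − Q·ΣR_partial = 682 K − (1396)(0.1967) = 407 K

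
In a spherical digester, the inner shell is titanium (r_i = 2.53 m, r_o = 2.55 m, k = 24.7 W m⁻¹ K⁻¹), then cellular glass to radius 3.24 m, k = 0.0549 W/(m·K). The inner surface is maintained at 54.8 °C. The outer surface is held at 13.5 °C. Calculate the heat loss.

Q = 341 W

Treat each layer as a resistance in series:
  R_titanium = (1/2.53 − 1/2.55)/(4πk) = 0.003100/(4π·24.7) = 9.988×10^-6 K/W
  R_cellular glass = (1/2.55 − 1/3.24)/(4πk) = 0.08351/(4π·0.0549) = 0.1211 K/W
ΣR = 9.988×10^-6 + 0.1211 = 0.1211 K/W
Q = ΔT/ΣR = (54.8 °C − 13.5 °C)/0.1211 = 341 W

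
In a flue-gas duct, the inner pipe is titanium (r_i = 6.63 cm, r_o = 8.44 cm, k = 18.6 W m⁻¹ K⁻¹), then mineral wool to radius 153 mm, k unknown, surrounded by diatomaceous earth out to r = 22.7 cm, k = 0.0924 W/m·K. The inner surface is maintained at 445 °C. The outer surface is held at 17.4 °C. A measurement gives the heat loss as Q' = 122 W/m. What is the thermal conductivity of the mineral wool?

ΣR = ΔT/Q' = |445 − 17.4|/122 = 3.505 m·K/W
Known resistances:
  R'_titanium = ln(0.0844/0.0663)/(2πk) = 0.2414/(2π·18.6) = 0.002065 m·K/W
  R'_diatomaceous earth = ln(0.227/0.153)/(2πk) = 0.3945/(2π·0.0924) = 0.6795 m·K/W
R_mineral wool = ΣR − ΣR_known = 3.505 − 0.6816 = 2.823 m·K/W
ln(r₂/r₁)/(2πk) = 2.823 ⇒ k = 0.5949/(2π·2.823) = 0.0335 W/m·K

k = 0.0335 W/m·K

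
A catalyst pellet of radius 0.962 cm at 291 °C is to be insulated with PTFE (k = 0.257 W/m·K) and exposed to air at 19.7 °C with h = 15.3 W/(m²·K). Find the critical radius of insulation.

For a sphere, r_cr = 2k_ins/h = 2·0.257/15.3 = 0.0336 m = 3.36 cm

r_cr = 3.36 cm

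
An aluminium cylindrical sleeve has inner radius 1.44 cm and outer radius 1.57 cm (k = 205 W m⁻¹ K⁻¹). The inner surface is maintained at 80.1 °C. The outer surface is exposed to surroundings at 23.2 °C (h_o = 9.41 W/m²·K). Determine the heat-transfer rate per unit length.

Series thermal resistances, inner to outer:
  R'_aluminium = ln(0.0157/0.0144)/(2πk) = 0.08643/(2π·205) = 6.710×10^-5 m·K/W
  R'_conv,out = 1/(2πr h) = 1/(2π·0.0157·9.41) = 1.077 m·K/W
ΣR = 6.710×10^-5 + 1.077 = 1.077 m·K/W
Q' = ΔT/ΣR = (80.1 °C − 23.2 °C)/1.077 = 52.8 W/m

Q' = 52.8 W/m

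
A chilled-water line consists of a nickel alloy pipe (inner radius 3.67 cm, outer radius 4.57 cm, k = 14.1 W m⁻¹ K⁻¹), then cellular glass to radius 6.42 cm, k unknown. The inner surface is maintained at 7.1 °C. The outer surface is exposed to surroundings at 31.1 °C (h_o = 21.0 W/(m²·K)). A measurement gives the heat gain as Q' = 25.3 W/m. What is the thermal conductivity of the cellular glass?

ΣR = ΔT/Q' = |7.1 − 31.1|/25.3 = 0.9486 m·K/W
Known resistances:
  R'_nickel alloy = ln(0.0457/0.0367)/(2πk) = 0.2193/(2π·14.1) = 0.002476 m·K/W
  R'_conv,out = 1/(2πr h) = 1/(2π·0.0642·21.0) = 0.1180 m·K/W
R_cellular glass = ΣR − ΣR_known = 0.9486 − 0.1205 = 0.8281 m·K/W
ln(r₂/r₁)/(2πk) = 0.8281 ⇒ k = 0.3399/(2π·0.8281) = 0.0653 W/m·K

k = 0.0653 W/m·K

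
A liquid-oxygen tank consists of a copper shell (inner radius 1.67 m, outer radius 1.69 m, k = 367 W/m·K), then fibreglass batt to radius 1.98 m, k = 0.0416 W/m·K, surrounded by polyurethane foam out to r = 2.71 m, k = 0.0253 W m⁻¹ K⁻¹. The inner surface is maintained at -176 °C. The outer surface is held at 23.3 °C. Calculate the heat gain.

Q = 336 W

Resistance network (inner→outer):
  R_copper = (1/1.67 − 1/1.69)/(4πk) = 0.007086/(4π·367) = 1.537×10^-6 K/W
  R_fibreglass batt = (1/1.69 − 1/1.98)/(4πk) = 0.08667/(4π·0.0416) = 0.1658 K/W
  R_polyurethane foam = (1/1.98 − 1/2.71)/(4πk) = 0.1360/(4π·0.0253) = 0.4279 K/W
ΣR = 1.537×10^-6 + 0.1658 + 0.4279 = 0.5937 K/W
Q = ΔT/ΣR = (-176 °C − 23.3 °C)/0.5937 = -336 W
(Negative Q ⇒ heat flows inward; heat gain = 336 W.)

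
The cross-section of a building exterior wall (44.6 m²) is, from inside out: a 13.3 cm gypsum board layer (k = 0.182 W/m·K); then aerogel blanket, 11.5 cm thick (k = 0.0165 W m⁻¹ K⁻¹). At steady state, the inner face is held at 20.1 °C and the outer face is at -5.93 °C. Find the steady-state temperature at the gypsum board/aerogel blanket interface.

T = 17.6 °C

Series thermal resistances, inner to outer:
  R_gypsum board = L/(kA) = 0.133/(0.182·44.6) = 0.01638 K/W
  R_aerogel blanket = L/(kA) = 0.115/(0.0165·44.6) = 0.1563 K/W
ΣR = 0.01638 + 0.1563 = 0.1727 K/W
Q = ΔT/ΣR = (20.1 °C − -5.93 °C)/0.1727 = 150.7 W
From the inner boundary to the gypsum board/aerogel blanket interface, ΣR_partial = 0.01638 K/W.
T_interface = T_in − Q·ΣR_partial = 20.1 °C − (150.7)(0.01638) = 17.6 °C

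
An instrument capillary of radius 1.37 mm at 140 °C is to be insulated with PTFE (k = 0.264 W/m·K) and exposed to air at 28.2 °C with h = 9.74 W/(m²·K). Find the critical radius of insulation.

r_cr = 2.71 cm

For a cylinder, r_cr = k_ins/h = 0.264/9.74 = 0.0271 m = 2.71 cm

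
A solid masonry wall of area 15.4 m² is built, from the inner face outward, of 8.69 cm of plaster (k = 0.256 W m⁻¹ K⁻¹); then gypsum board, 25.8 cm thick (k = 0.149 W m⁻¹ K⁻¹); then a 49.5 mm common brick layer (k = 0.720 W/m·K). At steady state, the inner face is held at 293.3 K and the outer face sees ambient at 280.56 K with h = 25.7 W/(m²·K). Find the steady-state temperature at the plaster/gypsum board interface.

Treat each layer as a resistance in series:
  R_plaster = L/(kA) = 0.0869/(0.256·15.4) = 0.02204 K/W
  R_gypsum board = L/(kA) = 0.258/(0.149·15.4) = 0.1124 K/W
  R_common brick = L/(kA) = 0.0495/(0.720·15.4) = 0.004464 K/W
  R_conv,out = 1/(hA) = 1/(25.7·15.4) = 0.002527 K/W
ΣR = 0.02204 + 0.1124 + 0.004464 + 0.002527 = 0.1414 K/W
Q = ΔT/ΣR = (293.3 K − 280.56 K)/0.1414 = 90.10 W
From the inner boundary to the plaster/gypsum board interface, ΣR_partial = 0.02204 K/W.
T_interface = T_in − Q·ΣR_partial = 293.3 K − (90.10)(0.02204) = 291.3 K

T = 291.3 K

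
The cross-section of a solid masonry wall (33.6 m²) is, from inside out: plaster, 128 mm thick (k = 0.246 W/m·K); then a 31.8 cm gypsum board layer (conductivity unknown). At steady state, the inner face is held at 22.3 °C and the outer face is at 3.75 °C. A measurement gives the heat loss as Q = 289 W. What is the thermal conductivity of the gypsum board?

k = 0.194 W/m·K

ΣR = ΔT/Q = |22.3 − 3.75|/289 = 0.06419 K/W
Known resistances:
  R_plaster = L/(kA) = 0.128/(0.246·33.6) = 0.01549 K/W
R_gypsum board = ΣR − ΣR_known = 0.06419 − 0.01549 = 0.04870 K/W
L/(kA) = 0.04870 ⇒ k = 0.318/(0.04870·33.6) = 0.194 W/m·K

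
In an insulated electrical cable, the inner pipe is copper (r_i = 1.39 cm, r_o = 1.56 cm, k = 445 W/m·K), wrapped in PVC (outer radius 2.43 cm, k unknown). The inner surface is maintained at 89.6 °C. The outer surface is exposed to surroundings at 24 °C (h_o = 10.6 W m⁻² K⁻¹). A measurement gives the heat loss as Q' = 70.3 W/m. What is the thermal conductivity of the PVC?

ΣR = ΔT/Q' = |89.6 − 24|/70.3 = 0.9331 m·K/W
Known resistances:
  R'_copper = ln(0.0156/0.0139)/(2πk) = 0.1154/(2π·445) = 4.127×10^-5 m·K/W
  R'_conv,out = 1/(2πr h) = 1/(2π·0.0243·10.6) = 0.6179 m·K/W
R_PVC = ΣR − ΣR_known = 0.9331 − 0.6179 = 0.3152 m·K/W
ln(r₂/r₁)/(2πk) = 0.3152 ⇒ k = 0.4432/(2π·0.3152) = 0.224 W/m·K

k = 0.224 W/m·K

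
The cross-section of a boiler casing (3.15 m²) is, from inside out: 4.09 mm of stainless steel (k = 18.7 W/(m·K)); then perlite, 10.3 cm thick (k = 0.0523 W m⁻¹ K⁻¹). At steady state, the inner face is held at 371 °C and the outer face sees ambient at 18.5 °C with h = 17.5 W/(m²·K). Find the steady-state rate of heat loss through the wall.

Q = 548 W

Series thermal resistances, inner to outer:
  R_stainless steel = L/(kA) = 0.00409/(18.7·3.15) = 6.943×10^-5 K/W
  R_perlite = L/(kA) = 0.103/(0.0523·3.15) = 0.6252 K/W
  R_conv,out = 1/(hA) = 1/(17.5·3.15) = 0.01814 K/W
ΣR = 6.943×10^-5 + 0.6252 + 0.01814 = 0.6434 K/W
Q = ΔT/ΣR = (371 °C − 18.5 °C)/0.6434 = 548 W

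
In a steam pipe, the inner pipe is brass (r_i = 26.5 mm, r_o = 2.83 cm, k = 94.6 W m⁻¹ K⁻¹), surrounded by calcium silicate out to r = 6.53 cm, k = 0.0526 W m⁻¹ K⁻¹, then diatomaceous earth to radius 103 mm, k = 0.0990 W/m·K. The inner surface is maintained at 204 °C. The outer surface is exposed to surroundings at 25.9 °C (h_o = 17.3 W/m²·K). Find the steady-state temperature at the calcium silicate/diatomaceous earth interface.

T = 69.6 °C

Treat each layer as a resistance in series:
  R'_brass = ln(0.0283/0.0265)/(2πk) = 0.06572/(2π·94.6) = 1.106×10^-4 m·K/W
  R'_calcium silicate = ln(0.0653/0.0283)/(2πk) = 0.8361/(2π·0.0526) = 2.530 m·K/W
  R'_diatomaceous earth = ln(0.103/0.0653)/(2πk) = 0.4557/(2π·0.0990) = 0.7327 m·K/W
  R'_conv,out = 1/(2πr h) = 1/(2π·0.103·17.3) = 0.08932 m·K/W
ΣR = 1.106×10^-4 + 2.530 + 0.7327 + 0.08932 = 3.352 m·K/W
Q' = ΔT/ΣR = (204 °C − 25.9 °C)/3.352 = 53.13 W/m
From the inner boundary to the calcium silicate/diatomaceous earth interface, ΣR_partial = 2.530 m·K/W.
T_interface = T_in − Q'·ΣR_partial = 204 °C − (53.13)(2.530) = 69.6 °C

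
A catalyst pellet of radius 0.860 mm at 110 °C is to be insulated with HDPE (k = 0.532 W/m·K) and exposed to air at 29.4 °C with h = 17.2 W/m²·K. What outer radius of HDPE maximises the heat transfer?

r_cr = 6.19 cm

For a sphere, r_cr = 2k_ins/h = 2·0.532/17.2 = 0.0619 m = 6.19 cm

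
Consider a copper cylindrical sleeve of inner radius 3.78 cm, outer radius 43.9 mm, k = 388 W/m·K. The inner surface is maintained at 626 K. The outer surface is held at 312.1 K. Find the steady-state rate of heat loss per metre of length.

Q' = 2πk·ΔT/ln(r₂/r₁) = 2π × 388 × 313.9 / ln(0.0439/0.0378) = 5.12×10^6 W/m

Q' = 5.12×10^6 W/m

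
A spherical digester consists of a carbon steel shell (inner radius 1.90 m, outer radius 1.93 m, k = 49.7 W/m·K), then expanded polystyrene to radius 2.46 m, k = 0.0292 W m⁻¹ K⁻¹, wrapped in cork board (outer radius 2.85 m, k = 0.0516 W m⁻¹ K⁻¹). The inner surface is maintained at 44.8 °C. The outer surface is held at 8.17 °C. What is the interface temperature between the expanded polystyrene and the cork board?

T = 16.2 °C

Series thermal resistances, inner to outer:
  R_carbon steel = (1/1.90 − 1/1.93)/(4πk) = 0.008181/(4π·49.7) = 1.310×10^-5 K/W
  R_expanded polystyrene = (1/1.93 − 1/2.46)/(4πk) = 0.1116/(4π·0.0292) = 0.3042 K/W
  R_cork board = (1/2.46 − 1/2.85)/(4πk) = 0.05563/(4π·0.0516) = 0.08579 K/W
ΣR = 1.310×10^-5 + 0.3042 + 0.08579 = 0.3900 K/W
Q = ΔT/ΣR = (44.8 °C − 8.17 °C)/0.3900 = 93.92 W
From the inner boundary to the expanded polystyrene/cork board interface, ΣR_partial = 0.3042 K/W.
T_interface = T_in − Q·ΣR_partial = 44.8 °C − (93.92)(0.3042) = 16.2 °C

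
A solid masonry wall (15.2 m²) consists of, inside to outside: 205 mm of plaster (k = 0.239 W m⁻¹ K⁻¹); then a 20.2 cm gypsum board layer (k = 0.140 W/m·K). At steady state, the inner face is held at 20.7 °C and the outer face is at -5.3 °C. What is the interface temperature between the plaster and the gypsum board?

Treat each layer as a resistance in series:
  R_plaster = L/(kA) = 0.205/(0.239·15.2) = 0.05643 K/W
  R_gypsum board = L/(kA) = 0.202/(0.140·15.2) = 0.09492 K/W
ΣR = 0.05643 + 0.09492 = 0.1514 K/W
Q = ΔT/ΣR = (20.7 °C − -5.3 °C)/0.1514 = 171.7 W
From the inner boundary to the plaster/gypsum board interface, ΣR_partial = 0.05643 K/W.
T_interface = T_in − Q·ΣR_partial = 20.7 °C − (171.7)(0.05643) = 11.0 °C

T = 11.0 °C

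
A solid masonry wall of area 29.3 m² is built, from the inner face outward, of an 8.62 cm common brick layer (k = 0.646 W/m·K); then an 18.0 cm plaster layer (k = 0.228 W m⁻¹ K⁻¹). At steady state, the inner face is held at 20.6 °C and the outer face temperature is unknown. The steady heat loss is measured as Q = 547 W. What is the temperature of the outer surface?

T_out = 3.37 °C

Sum the resistances:
  R_common brick = L/(kA) = 0.0862/(0.646·29.3) = 0.004554 K/W
  R_plaster = L/(kA) = 0.180/(0.228·29.3) = 0.02694 K/W
ΣR = 0.03150 K/W
ΔT = Q·ΣR = 547 × 0.03150 = 17.23 K
Heat flows outward, so T_out = T_in − ΔT = 20.6 − 17.23 = 3.37 °C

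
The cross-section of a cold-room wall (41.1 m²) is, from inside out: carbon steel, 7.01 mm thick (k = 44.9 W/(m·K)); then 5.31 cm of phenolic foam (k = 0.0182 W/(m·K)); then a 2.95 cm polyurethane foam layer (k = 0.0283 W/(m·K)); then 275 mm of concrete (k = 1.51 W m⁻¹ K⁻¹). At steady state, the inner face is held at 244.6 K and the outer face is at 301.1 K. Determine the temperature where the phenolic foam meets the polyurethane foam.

Series thermal resistances, inner to outer:
  R_carbon steel = L/(kA) = 0.00701/(44.9·41.1) = 3.799×10^-6 K/W
  R_phenolic foam = L/(kA) = 0.0531/(0.0182·41.1) = 0.07099 K/W
  R_polyurethane foam = L/(kA) = 0.0295/(0.0283·41.1) = 0.02536 K/W
  R_concrete = L/(kA) = 0.275/(1.51·41.1) = 0.004431 K/W
ΣR = 3.799×10^-6 + 0.07099 + 0.02536 + 0.004431 = 0.1008 K/W
Q = ΔT/ΣR = (244.6 K − 301.1 K)/0.1008 = -560.5 W
From the inner boundary to the phenolic foam/polyurethane foam interface, ΣR_partial = 0.07099 K/W.
T_interface = T_in − Q·ΣR_partial = 244.6 K − (-560.5)(0.07099) = 284.4 K

T = 284.4 K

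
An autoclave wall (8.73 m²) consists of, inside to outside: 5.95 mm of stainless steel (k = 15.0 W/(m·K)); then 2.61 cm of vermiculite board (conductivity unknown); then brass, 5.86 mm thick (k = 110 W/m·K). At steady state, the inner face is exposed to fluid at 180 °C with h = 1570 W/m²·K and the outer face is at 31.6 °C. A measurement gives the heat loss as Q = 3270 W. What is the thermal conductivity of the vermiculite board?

ΣR = ΔT/Q = |180 − 31.6|/3270 = 0.04538 K/W
Known resistances:
  R_conv,in = 1/(hA) = 1/(1570·8.73) = 7.296×10^-5 K/W
  R_stainless steel = L/(kA) = 0.00595/(15.0·8.73) = 4.544×10^-5 K/W
  R_brass = L/(kA) = 0.00586/(110·8.73) = 6.102×10^-6 K/W
R_vermiculite board = ΣR − ΣR_known = 0.04538 − 1.245×10^-4 = 0.04526 K/W
L/(kA) = 0.04526 ⇒ k = 0.0261/(0.04526·8.73) = 0.0661 W/m·K

k = 0.0661 W/m·K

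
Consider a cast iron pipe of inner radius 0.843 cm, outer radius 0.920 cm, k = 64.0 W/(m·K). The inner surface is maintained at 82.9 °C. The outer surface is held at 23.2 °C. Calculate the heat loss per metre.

Q' = 275 kW/m

Q' = 2πk·ΔT/ln(r₂/r₁) = 2π × 64.0 × 59.7 / ln(0.00920/0.00843) = 2.75×10^5 W/m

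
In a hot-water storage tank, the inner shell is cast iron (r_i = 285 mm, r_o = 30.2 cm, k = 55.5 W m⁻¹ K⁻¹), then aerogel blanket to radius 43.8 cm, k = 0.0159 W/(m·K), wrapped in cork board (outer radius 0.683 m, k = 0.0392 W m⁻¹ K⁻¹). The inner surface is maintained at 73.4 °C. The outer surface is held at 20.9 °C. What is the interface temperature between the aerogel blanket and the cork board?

Series thermal resistances, inner to outer:
  R_cast iron = (1/0.285 − 1/0.302)/(4πk) = 0.1975/(4π·55.5) = 2.832×10^-4 K/W
  R_aerogel blanket = (1/0.302 − 1/0.438)/(4πk) = 1.028/(4π·0.0159) = 5.146 K/W
  R_cork board = (1/0.438 − 1/0.683)/(4πk) = 0.8190/(4π·0.0392) = 1.663 K/W
ΣR = 2.832×10^-4 + 5.146 + 1.663 = 6.809 K/W
Q = ΔT/ΣR = (73.4 °C − 20.9 °C)/6.809 = 7.710 W
From the inner boundary to the aerogel blanket/cork board interface, ΣR_partial = 5.146 K/W.
T_interface = T_in − Q·ΣR_partial = 73.4 °C − (7.710)(5.146) = 33.7 °C

T = 33.7 °C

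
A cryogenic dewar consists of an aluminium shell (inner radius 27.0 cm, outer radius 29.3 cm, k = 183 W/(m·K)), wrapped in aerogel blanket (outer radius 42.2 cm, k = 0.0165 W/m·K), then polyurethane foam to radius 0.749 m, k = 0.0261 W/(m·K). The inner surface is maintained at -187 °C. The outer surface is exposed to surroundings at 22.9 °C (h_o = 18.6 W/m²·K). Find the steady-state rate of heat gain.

Treat each layer as a resistance in series:
  R_aluminium = (1/0.270 − 1/0.293)/(4πk) = 0.2907/(4π·183) = 1.264×10^-4 K/W
  R_aerogel blanket = (1/0.293 − 1/0.422)/(4πk) = 1.043/(4π·0.0165) = 5.032 K/W
  R_polyurethane foam = (1/0.422 − 1/0.749)/(4πk) = 1.035/(4π·0.0261) = 3.154 K/W
  R_conv,out = 1/(4πr²h) = 1/(4π·0.749²·18.6) = 0.007626 K/W
ΣR = 1.264×10^-4 + 5.032 + 3.154 + 0.007626 = 8.194 K/W
Q = ΔT/ΣR = (-187 °C − 22.9 °C)/8.194 = -25.6 W
(Negative Q ⇒ heat flows inward; heat gain = 25.6 W.)

Q = 25.6 W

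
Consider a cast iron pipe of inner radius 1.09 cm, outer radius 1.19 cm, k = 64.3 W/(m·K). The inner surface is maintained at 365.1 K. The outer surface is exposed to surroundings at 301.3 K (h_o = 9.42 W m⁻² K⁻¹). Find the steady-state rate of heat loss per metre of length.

Q' = 44.9 W/m

Treat each layer as a resistance in series:
  R'_cast iron = ln(0.0119/0.0109)/(2πk) = 0.08778/(2π·64.3) = 2.173×10^-4 m·K/W
  R'_conv,out = 1/(2πr h) = 1/(2π·0.0119·9.42) = 1.420 m·K/W
ΣR = 2.173×10^-4 + 1.420 = 1.420 m·K/W
Q' = ΔT/ΣR = (365.1 K − 301.3 K)/1.420 = 44.9 W/m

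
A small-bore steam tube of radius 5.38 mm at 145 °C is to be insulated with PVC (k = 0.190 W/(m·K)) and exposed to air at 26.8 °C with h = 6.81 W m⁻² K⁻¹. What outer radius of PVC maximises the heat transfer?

For a cylinder, r_cr = k_ins/h = 0.190/6.81 = 0.0279 m = 2.79 cm

r_cr = 2.79 cm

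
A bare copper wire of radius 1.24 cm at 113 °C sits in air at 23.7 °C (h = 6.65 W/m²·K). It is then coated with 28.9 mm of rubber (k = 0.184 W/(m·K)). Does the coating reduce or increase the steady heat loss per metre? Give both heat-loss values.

increases: 46.3 → 55.1 W/m

Critical radius for a cylinder: r_cr = k/h = 0.0277 m = 2.77 cm.
Outer radius after coating: r₂ = 0.0124 + 0.0289 = 0.0413 m.
r₁ < r_cr < r₂: heat loss rises to a maximum at r_cr then falls. Whether the coating helps depends on whether Q(r₂) has dropped back below Q(r₁).
Bare: R = 1/(2πr₁h) = 1.930 m·K/W; Q = 89.3/1.930 = 46.3 W/m.
Coated: R = R_cond + R_conv = 1.620 m·K/W; Q = 89.3/1.620 = 55.1 W/m.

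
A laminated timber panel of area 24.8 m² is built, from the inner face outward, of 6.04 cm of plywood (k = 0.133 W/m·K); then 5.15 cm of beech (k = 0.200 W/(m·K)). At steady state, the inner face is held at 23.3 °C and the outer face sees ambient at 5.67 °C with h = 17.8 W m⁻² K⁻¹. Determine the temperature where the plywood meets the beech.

Treat each layer as a resistance in series:
  R_plywood = L/(kA) = 0.0604/(0.133·24.8) = 0.01831 K/W
  R_beech = L/(kA) = 0.0515/(0.200·24.8) = 0.01038 K/W
  R_conv,out = 1/(hA) = 1/(17.8·24.8) = 0.002265 K/W
ΣR = 0.01831 + 0.01038 + 0.002265 = 0.03095 K/W
Q = ΔT/ΣR = (23.3 °C − 5.67 °C)/0.03095 = 569.6 W
From the inner boundary to the plywood/beech interface, ΣR_partial = 0.01831 K/W.
T_interface = T_in − Q·ΣR_partial = 23.3 °C − (569.6)(0.01831) = 12.9 °C

T = 12.9 °C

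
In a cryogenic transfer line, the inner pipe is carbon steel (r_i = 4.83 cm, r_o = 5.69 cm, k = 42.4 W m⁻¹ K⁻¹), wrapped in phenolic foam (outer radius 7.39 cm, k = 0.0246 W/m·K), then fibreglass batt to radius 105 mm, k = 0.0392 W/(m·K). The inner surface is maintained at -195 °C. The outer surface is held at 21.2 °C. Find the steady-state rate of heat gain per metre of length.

Q' = 69.3 W/m

Treat each layer as a resistance in series:
  R'_carbon steel = ln(0.0569/0.0483)/(2πk) = 0.1639/(2π·42.4) = 6.151×10^-4 m·K/W
  R'_phenolic foam = ln(0.0739/0.0569)/(2πk) = 0.2614/(2π·0.0246) = 1.691 m·K/W
  R'_fibreglass batt = ln(0.105/0.0739)/(2πk) = 0.3512/(2π·0.0392) = 1.426 m·K/W
ΣR = 6.151×10^-4 + 1.691 + 1.426 = 3.118 m·K/W
Q' = ΔT/ΣR = (-195 °C − 21.2 °C)/3.118 = -69.3 W/m
(Negative Q' ⇒ heat flows inward; heat gain = 69.3 W/m.)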